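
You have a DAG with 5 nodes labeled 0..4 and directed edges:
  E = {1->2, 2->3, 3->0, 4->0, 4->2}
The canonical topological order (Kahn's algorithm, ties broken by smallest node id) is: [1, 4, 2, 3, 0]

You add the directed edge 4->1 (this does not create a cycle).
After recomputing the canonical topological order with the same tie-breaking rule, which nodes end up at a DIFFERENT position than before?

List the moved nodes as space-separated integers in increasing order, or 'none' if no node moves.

Answer: 1 4

Derivation:
Old toposort: [1, 4, 2, 3, 0]
Added edge 4->1
Recompute Kahn (smallest-id tiebreak):
  initial in-degrees: [2, 1, 2, 1, 0]
  ready (indeg=0): [4]
  pop 4: indeg[0]->1; indeg[1]->0; indeg[2]->1 | ready=[1] | order so far=[4]
  pop 1: indeg[2]->0 | ready=[2] | order so far=[4, 1]
  pop 2: indeg[3]->0 | ready=[3] | order so far=[4, 1, 2]
  pop 3: indeg[0]->0 | ready=[0] | order so far=[4, 1, 2, 3]
  pop 0: no out-edges | ready=[] | order so far=[4, 1, 2, 3, 0]
New canonical toposort: [4, 1, 2, 3, 0]
Compare positions:
  Node 0: index 4 -> 4 (same)
  Node 1: index 0 -> 1 (moved)
  Node 2: index 2 -> 2 (same)
  Node 3: index 3 -> 3 (same)
  Node 4: index 1 -> 0 (moved)
Nodes that changed position: 1 4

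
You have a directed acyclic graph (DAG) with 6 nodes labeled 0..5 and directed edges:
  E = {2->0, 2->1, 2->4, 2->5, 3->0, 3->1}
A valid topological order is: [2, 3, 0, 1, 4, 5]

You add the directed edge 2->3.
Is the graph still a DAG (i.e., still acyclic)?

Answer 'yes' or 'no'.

Given toposort: [2, 3, 0, 1, 4, 5]
Position of 2: index 0; position of 3: index 1
New edge 2->3: forward
Forward edge: respects the existing order. Still a DAG, same toposort still valid.
Still a DAG? yes

Answer: yes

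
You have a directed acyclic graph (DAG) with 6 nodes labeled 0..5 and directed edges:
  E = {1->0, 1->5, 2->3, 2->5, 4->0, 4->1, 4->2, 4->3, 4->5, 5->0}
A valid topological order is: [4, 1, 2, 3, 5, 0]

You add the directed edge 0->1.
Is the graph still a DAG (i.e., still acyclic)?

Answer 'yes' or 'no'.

Given toposort: [4, 1, 2, 3, 5, 0]
Position of 0: index 5; position of 1: index 1
New edge 0->1: backward (u after v in old order)
Backward edge: old toposort is now invalid. Check if this creates a cycle.
Does 1 already reach 0? Reachable from 1: [0, 1, 5]. YES -> cycle!
Still a DAG? no

Answer: no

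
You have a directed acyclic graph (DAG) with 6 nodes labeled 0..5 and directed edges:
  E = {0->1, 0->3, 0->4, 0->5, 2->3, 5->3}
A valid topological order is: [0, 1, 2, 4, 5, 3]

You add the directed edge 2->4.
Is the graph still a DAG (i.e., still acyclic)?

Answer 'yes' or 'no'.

Answer: yes

Derivation:
Given toposort: [0, 1, 2, 4, 5, 3]
Position of 2: index 2; position of 4: index 3
New edge 2->4: forward
Forward edge: respects the existing order. Still a DAG, same toposort still valid.
Still a DAG? yes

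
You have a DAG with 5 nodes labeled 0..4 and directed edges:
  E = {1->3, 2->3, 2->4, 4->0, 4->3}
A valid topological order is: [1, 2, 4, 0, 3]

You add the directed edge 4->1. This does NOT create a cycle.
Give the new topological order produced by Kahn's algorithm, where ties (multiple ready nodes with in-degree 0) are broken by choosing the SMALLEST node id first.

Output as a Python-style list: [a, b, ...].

Old toposort: [1, 2, 4, 0, 3]
Added edge: 4->1
Position of 4 (2) > position of 1 (0). Must reorder: 4 must now come before 1.
Run Kahn's algorithm (break ties by smallest node id):
  initial in-degrees: [1, 1, 0, 3, 1]
  ready (indeg=0): [2]
  pop 2: indeg[3]->2; indeg[4]->0 | ready=[4] | order so far=[2]
  pop 4: indeg[0]->0; indeg[1]->0; indeg[3]->1 | ready=[0, 1] | order so far=[2, 4]
  pop 0: no out-edges | ready=[1] | order so far=[2, 4, 0]
  pop 1: indeg[3]->0 | ready=[3] | order so far=[2, 4, 0, 1]
  pop 3: no out-edges | ready=[] | order so far=[2, 4, 0, 1, 3]
  Result: [2, 4, 0, 1, 3]

Answer: [2, 4, 0, 1, 3]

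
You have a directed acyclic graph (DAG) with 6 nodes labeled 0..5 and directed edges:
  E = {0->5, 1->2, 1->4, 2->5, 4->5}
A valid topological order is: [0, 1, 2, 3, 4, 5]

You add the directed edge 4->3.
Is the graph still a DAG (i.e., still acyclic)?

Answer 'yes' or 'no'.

Answer: yes

Derivation:
Given toposort: [0, 1, 2, 3, 4, 5]
Position of 4: index 4; position of 3: index 3
New edge 4->3: backward (u after v in old order)
Backward edge: old toposort is now invalid. Check if this creates a cycle.
Does 3 already reach 4? Reachable from 3: [3]. NO -> still a DAG (reorder needed).
Still a DAG? yes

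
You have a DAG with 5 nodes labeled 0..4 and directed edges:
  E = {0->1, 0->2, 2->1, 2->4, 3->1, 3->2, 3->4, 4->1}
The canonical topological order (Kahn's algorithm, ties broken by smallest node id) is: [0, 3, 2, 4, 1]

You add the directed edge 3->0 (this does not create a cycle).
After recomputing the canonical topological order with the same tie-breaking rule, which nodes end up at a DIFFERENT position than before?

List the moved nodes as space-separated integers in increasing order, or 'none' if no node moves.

Old toposort: [0, 3, 2, 4, 1]
Added edge 3->0
Recompute Kahn (smallest-id tiebreak):
  initial in-degrees: [1, 4, 2, 0, 2]
  ready (indeg=0): [3]
  pop 3: indeg[0]->0; indeg[1]->3; indeg[2]->1; indeg[4]->1 | ready=[0] | order so far=[3]
  pop 0: indeg[1]->2; indeg[2]->0 | ready=[2] | order so far=[3, 0]
  pop 2: indeg[1]->1; indeg[4]->0 | ready=[4] | order so far=[3, 0, 2]
  pop 4: indeg[1]->0 | ready=[1] | order so far=[3, 0, 2, 4]
  pop 1: no out-edges | ready=[] | order so far=[3, 0, 2, 4, 1]
New canonical toposort: [3, 0, 2, 4, 1]
Compare positions:
  Node 0: index 0 -> 1 (moved)
  Node 1: index 4 -> 4 (same)
  Node 2: index 2 -> 2 (same)
  Node 3: index 1 -> 0 (moved)
  Node 4: index 3 -> 3 (same)
Nodes that changed position: 0 3

Answer: 0 3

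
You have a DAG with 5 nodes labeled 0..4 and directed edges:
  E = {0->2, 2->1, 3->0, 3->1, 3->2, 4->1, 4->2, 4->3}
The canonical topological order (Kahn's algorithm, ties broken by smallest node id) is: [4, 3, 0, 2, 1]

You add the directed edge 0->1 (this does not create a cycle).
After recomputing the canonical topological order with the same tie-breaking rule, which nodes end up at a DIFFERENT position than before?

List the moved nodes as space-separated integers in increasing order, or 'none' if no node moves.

Answer: none

Derivation:
Old toposort: [4, 3, 0, 2, 1]
Added edge 0->1
Recompute Kahn (smallest-id tiebreak):
  initial in-degrees: [1, 4, 3, 1, 0]
  ready (indeg=0): [4]
  pop 4: indeg[1]->3; indeg[2]->2; indeg[3]->0 | ready=[3] | order so far=[4]
  pop 3: indeg[0]->0; indeg[1]->2; indeg[2]->1 | ready=[0] | order so far=[4, 3]
  pop 0: indeg[1]->1; indeg[2]->0 | ready=[2] | order so far=[4, 3, 0]
  pop 2: indeg[1]->0 | ready=[1] | order so far=[4, 3, 0, 2]
  pop 1: no out-edges | ready=[] | order so far=[4, 3, 0, 2, 1]
New canonical toposort: [4, 3, 0, 2, 1]
Compare positions:
  Node 0: index 2 -> 2 (same)
  Node 1: index 4 -> 4 (same)
  Node 2: index 3 -> 3 (same)
  Node 3: index 1 -> 1 (same)
  Node 4: index 0 -> 0 (same)
Nodes that changed position: none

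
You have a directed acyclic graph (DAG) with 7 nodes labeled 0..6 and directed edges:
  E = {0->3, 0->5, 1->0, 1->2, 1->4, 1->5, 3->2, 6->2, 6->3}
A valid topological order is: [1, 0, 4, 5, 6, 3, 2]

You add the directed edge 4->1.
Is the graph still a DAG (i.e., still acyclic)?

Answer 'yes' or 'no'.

Given toposort: [1, 0, 4, 5, 6, 3, 2]
Position of 4: index 2; position of 1: index 0
New edge 4->1: backward (u after v in old order)
Backward edge: old toposort is now invalid. Check if this creates a cycle.
Does 1 already reach 4? Reachable from 1: [0, 1, 2, 3, 4, 5]. YES -> cycle!
Still a DAG? no

Answer: no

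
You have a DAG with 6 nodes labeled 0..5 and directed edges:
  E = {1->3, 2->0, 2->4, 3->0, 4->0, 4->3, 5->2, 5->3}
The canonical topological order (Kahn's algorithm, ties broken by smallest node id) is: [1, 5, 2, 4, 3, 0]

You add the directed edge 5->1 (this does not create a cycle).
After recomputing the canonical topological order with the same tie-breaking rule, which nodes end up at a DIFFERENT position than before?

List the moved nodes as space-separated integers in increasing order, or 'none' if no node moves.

Answer: 1 5

Derivation:
Old toposort: [1, 5, 2, 4, 3, 0]
Added edge 5->1
Recompute Kahn (smallest-id tiebreak):
  initial in-degrees: [3, 1, 1, 3, 1, 0]
  ready (indeg=0): [5]
  pop 5: indeg[1]->0; indeg[2]->0; indeg[3]->2 | ready=[1, 2] | order so far=[5]
  pop 1: indeg[3]->1 | ready=[2] | order so far=[5, 1]
  pop 2: indeg[0]->2; indeg[4]->0 | ready=[4] | order so far=[5, 1, 2]
  pop 4: indeg[0]->1; indeg[3]->0 | ready=[3] | order so far=[5, 1, 2, 4]
  pop 3: indeg[0]->0 | ready=[0] | order so far=[5, 1, 2, 4, 3]
  pop 0: no out-edges | ready=[] | order so far=[5, 1, 2, 4, 3, 0]
New canonical toposort: [5, 1, 2, 4, 3, 0]
Compare positions:
  Node 0: index 5 -> 5 (same)
  Node 1: index 0 -> 1 (moved)
  Node 2: index 2 -> 2 (same)
  Node 3: index 4 -> 4 (same)
  Node 4: index 3 -> 3 (same)
  Node 5: index 1 -> 0 (moved)
Nodes that changed position: 1 5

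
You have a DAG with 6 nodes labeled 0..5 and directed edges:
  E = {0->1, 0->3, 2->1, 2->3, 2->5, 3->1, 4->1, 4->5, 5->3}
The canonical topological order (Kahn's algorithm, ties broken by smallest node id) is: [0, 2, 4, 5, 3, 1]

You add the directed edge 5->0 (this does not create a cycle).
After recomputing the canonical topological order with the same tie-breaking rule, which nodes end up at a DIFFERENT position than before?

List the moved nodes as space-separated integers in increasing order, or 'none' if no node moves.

Answer: 0 2 4 5

Derivation:
Old toposort: [0, 2, 4, 5, 3, 1]
Added edge 5->0
Recompute Kahn (smallest-id tiebreak):
  initial in-degrees: [1, 4, 0, 3, 0, 2]
  ready (indeg=0): [2, 4]
  pop 2: indeg[1]->3; indeg[3]->2; indeg[5]->1 | ready=[4] | order so far=[2]
  pop 4: indeg[1]->2; indeg[5]->0 | ready=[5] | order so far=[2, 4]
  pop 5: indeg[0]->0; indeg[3]->1 | ready=[0] | order so far=[2, 4, 5]
  pop 0: indeg[1]->1; indeg[3]->0 | ready=[3] | order so far=[2, 4, 5, 0]
  pop 3: indeg[1]->0 | ready=[1] | order so far=[2, 4, 5, 0, 3]
  pop 1: no out-edges | ready=[] | order so far=[2, 4, 5, 0, 3, 1]
New canonical toposort: [2, 4, 5, 0, 3, 1]
Compare positions:
  Node 0: index 0 -> 3 (moved)
  Node 1: index 5 -> 5 (same)
  Node 2: index 1 -> 0 (moved)
  Node 3: index 4 -> 4 (same)
  Node 4: index 2 -> 1 (moved)
  Node 5: index 3 -> 2 (moved)
Nodes that changed position: 0 2 4 5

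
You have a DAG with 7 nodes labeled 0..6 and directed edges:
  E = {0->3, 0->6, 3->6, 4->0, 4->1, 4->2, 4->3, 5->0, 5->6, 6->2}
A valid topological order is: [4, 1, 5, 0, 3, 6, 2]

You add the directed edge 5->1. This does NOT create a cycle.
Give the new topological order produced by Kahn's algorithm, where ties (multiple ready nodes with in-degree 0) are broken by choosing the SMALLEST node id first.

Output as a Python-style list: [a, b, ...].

Old toposort: [4, 1, 5, 0, 3, 6, 2]
Added edge: 5->1
Position of 5 (2) > position of 1 (1). Must reorder: 5 must now come before 1.
Run Kahn's algorithm (break ties by smallest node id):
  initial in-degrees: [2, 2, 2, 2, 0, 0, 3]
  ready (indeg=0): [4, 5]
  pop 4: indeg[0]->1; indeg[1]->1; indeg[2]->1; indeg[3]->1 | ready=[5] | order so far=[4]
  pop 5: indeg[0]->0; indeg[1]->0; indeg[6]->2 | ready=[0, 1] | order so far=[4, 5]
  pop 0: indeg[3]->0; indeg[6]->1 | ready=[1, 3] | order so far=[4, 5, 0]
  pop 1: no out-edges | ready=[3] | order so far=[4, 5, 0, 1]
  pop 3: indeg[6]->0 | ready=[6] | order so far=[4, 5, 0, 1, 3]
  pop 6: indeg[2]->0 | ready=[2] | order so far=[4, 5, 0, 1, 3, 6]
  pop 2: no out-edges | ready=[] | order so far=[4, 5, 0, 1, 3, 6, 2]
  Result: [4, 5, 0, 1, 3, 6, 2]

Answer: [4, 5, 0, 1, 3, 6, 2]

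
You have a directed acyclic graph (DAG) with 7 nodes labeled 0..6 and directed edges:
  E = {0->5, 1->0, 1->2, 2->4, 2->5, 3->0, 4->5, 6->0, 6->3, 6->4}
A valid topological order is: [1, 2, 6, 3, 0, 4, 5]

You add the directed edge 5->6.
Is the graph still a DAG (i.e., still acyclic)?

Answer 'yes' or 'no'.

Answer: no

Derivation:
Given toposort: [1, 2, 6, 3, 0, 4, 5]
Position of 5: index 6; position of 6: index 2
New edge 5->6: backward (u after v in old order)
Backward edge: old toposort is now invalid. Check if this creates a cycle.
Does 6 already reach 5? Reachable from 6: [0, 3, 4, 5, 6]. YES -> cycle!
Still a DAG? no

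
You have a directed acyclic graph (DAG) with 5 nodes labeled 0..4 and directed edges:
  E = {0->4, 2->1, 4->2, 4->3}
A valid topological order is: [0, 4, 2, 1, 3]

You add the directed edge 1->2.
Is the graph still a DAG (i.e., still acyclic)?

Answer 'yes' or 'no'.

Given toposort: [0, 4, 2, 1, 3]
Position of 1: index 3; position of 2: index 2
New edge 1->2: backward (u after v in old order)
Backward edge: old toposort is now invalid. Check if this creates a cycle.
Does 2 already reach 1? Reachable from 2: [1, 2]. YES -> cycle!
Still a DAG? no

Answer: no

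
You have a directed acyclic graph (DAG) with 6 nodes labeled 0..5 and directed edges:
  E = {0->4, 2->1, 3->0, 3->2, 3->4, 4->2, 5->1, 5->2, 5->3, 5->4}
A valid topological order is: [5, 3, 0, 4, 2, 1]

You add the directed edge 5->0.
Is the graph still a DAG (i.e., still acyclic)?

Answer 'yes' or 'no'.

Answer: yes

Derivation:
Given toposort: [5, 3, 0, 4, 2, 1]
Position of 5: index 0; position of 0: index 2
New edge 5->0: forward
Forward edge: respects the existing order. Still a DAG, same toposort still valid.
Still a DAG? yes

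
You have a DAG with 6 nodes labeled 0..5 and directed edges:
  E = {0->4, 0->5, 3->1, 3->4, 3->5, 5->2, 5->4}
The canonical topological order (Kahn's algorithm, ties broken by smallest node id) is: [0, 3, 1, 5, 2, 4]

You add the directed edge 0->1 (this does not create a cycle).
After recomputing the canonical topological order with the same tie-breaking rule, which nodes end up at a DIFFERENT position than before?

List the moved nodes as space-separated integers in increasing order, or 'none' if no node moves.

Old toposort: [0, 3, 1, 5, 2, 4]
Added edge 0->1
Recompute Kahn (smallest-id tiebreak):
  initial in-degrees: [0, 2, 1, 0, 3, 2]
  ready (indeg=0): [0, 3]
  pop 0: indeg[1]->1; indeg[4]->2; indeg[5]->1 | ready=[3] | order so far=[0]
  pop 3: indeg[1]->0; indeg[4]->1; indeg[5]->0 | ready=[1, 5] | order so far=[0, 3]
  pop 1: no out-edges | ready=[5] | order so far=[0, 3, 1]
  pop 5: indeg[2]->0; indeg[4]->0 | ready=[2, 4] | order so far=[0, 3, 1, 5]
  pop 2: no out-edges | ready=[4] | order so far=[0, 3, 1, 5, 2]
  pop 4: no out-edges | ready=[] | order so far=[0, 3, 1, 5, 2, 4]
New canonical toposort: [0, 3, 1, 5, 2, 4]
Compare positions:
  Node 0: index 0 -> 0 (same)
  Node 1: index 2 -> 2 (same)
  Node 2: index 4 -> 4 (same)
  Node 3: index 1 -> 1 (same)
  Node 4: index 5 -> 5 (same)
  Node 5: index 3 -> 3 (same)
Nodes that changed position: none

Answer: none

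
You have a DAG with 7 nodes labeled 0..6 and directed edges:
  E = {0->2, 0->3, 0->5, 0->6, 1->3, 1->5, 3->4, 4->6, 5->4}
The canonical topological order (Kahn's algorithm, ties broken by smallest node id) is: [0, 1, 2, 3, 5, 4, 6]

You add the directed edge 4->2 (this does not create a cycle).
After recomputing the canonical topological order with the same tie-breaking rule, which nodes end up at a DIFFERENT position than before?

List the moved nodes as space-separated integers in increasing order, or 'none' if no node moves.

Old toposort: [0, 1, 2, 3, 5, 4, 6]
Added edge 4->2
Recompute Kahn (smallest-id tiebreak):
  initial in-degrees: [0, 0, 2, 2, 2, 2, 2]
  ready (indeg=0): [0, 1]
  pop 0: indeg[2]->1; indeg[3]->1; indeg[5]->1; indeg[6]->1 | ready=[1] | order so far=[0]
  pop 1: indeg[3]->0; indeg[5]->0 | ready=[3, 5] | order so far=[0, 1]
  pop 3: indeg[4]->1 | ready=[5] | order so far=[0, 1, 3]
  pop 5: indeg[4]->0 | ready=[4] | order so far=[0, 1, 3, 5]
  pop 4: indeg[2]->0; indeg[6]->0 | ready=[2, 6] | order so far=[0, 1, 3, 5, 4]
  pop 2: no out-edges | ready=[6] | order so far=[0, 1, 3, 5, 4, 2]
  pop 6: no out-edges | ready=[] | order so far=[0, 1, 3, 5, 4, 2, 6]
New canonical toposort: [0, 1, 3, 5, 4, 2, 6]
Compare positions:
  Node 0: index 0 -> 0 (same)
  Node 1: index 1 -> 1 (same)
  Node 2: index 2 -> 5 (moved)
  Node 3: index 3 -> 2 (moved)
  Node 4: index 5 -> 4 (moved)
  Node 5: index 4 -> 3 (moved)
  Node 6: index 6 -> 6 (same)
Nodes that changed position: 2 3 4 5

Answer: 2 3 4 5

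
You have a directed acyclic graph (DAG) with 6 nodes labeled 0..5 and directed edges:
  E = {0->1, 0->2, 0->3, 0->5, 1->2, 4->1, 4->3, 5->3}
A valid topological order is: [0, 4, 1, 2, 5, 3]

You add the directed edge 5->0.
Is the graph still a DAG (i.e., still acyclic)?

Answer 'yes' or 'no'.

Given toposort: [0, 4, 1, 2, 5, 3]
Position of 5: index 4; position of 0: index 0
New edge 5->0: backward (u after v in old order)
Backward edge: old toposort is now invalid. Check if this creates a cycle.
Does 0 already reach 5? Reachable from 0: [0, 1, 2, 3, 5]. YES -> cycle!
Still a DAG? no

Answer: no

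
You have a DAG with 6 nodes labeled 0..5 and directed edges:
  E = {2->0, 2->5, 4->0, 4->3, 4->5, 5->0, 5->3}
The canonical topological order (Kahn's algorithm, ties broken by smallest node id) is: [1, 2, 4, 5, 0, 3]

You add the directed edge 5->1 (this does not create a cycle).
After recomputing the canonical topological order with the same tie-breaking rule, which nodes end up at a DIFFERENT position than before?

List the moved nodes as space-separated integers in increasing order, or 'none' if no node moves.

Old toposort: [1, 2, 4, 5, 0, 3]
Added edge 5->1
Recompute Kahn (smallest-id tiebreak):
  initial in-degrees: [3, 1, 0, 2, 0, 2]
  ready (indeg=0): [2, 4]
  pop 2: indeg[0]->2; indeg[5]->1 | ready=[4] | order so far=[2]
  pop 4: indeg[0]->1; indeg[3]->1; indeg[5]->0 | ready=[5] | order so far=[2, 4]
  pop 5: indeg[0]->0; indeg[1]->0; indeg[3]->0 | ready=[0, 1, 3] | order so far=[2, 4, 5]
  pop 0: no out-edges | ready=[1, 3] | order so far=[2, 4, 5, 0]
  pop 1: no out-edges | ready=[3] | order so far=[2, 4, 5, 0, 1]
  pop 3: no out-edges | ready=[] | order so far=[2, 4, 5, 0, 1, 3]
New canonical toposort: [2, 4, 5, 0, 1, 3]
Compare positions:
  Node 0: index 4 -> 3 (moved)
  Node 1: index 0 -> 4 (moved)
  Node 2: index 1 -> 0 (moved)
  Node 3: index 5 -> 5 (same)
  Node 4: index 2 -> 1 (moved)
  Node 5: index 3 -> 2 (moved)
Nodes that changed position: 0 1 2 4 5

Answer: 0 1 2 4 5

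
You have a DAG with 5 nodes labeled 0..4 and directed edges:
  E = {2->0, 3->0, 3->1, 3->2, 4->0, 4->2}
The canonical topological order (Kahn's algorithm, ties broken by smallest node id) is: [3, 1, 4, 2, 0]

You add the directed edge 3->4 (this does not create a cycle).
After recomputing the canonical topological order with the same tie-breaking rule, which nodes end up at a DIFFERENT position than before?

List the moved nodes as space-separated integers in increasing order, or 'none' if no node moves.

Old toposort: [3, 1, 4, 2, 0]
Added edge 3->4
Recompute Kahn (smallest-id tiebreak):
  initial in-degrees: [3, 1, 2, 0, 1]
  ready (indeg=0): [3]
  pop 3: indeg[0]->2; indeg[1]->0; indeg[2]->1; indeg[4]->0 | ready=[1, 4] | order so far=[3]
  pop 1: no out-edges | ready=[4] | order so far=[3, 1]
  pop 4: indeg[0]->1; indeg[2]->0 | ready=[2] | order so far=[3, 1, 4]
  pop 2: indeg[0]->0 | ready=[0] | order so far=[3, 1, 4, 2]
  pop 0: no out-edges | ready=[] | order so far=[3, 1, 4, 2, 0]
New canonical toposort: [3, 1, 4, 2, 0]
Compare positions:
  Node 0: index 4 -> 4 (same)
  Node 1: index 1 -> 1 (same)
  Node 2: index 3 -> 3 (same)
  Node 3: index 0 -> 0 (same)
  Node 4: index 2 -> 2 (same)
Nodes that changed position: none

Answer: none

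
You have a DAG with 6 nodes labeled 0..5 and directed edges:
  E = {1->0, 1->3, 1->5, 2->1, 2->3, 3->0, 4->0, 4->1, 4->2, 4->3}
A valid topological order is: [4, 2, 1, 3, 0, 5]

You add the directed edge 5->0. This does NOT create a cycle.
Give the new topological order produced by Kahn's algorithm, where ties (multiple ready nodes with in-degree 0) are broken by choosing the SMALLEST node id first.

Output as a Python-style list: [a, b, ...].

Old toposort: [4, 2, 1, 3, 0, 5]
Added edge: 5->0
Position of 5 (5) > position of 0 (4). Must reorder: 5 must now come before 0.
Run Kahn's algorithm (break ties by smallest node id):
  initial in-degrees: [4, 2, 1, 3, 0, 1]
  ready (indeg=0): [4]
  pop 4: indeg[0]->3; indeg[1]->1; indeg[2]->0; indeg[3]->2 | ready=[2] | order so far=[4]
  pop 2: indeg[1]->0; indeg[3]->1 | ready=[1] | order so far=[4, 2]
  pop 1: indeg[0]->2; indeg[3]->0; indeg[5]->0 | ready=[3, 5] | order so far=[4, 2, 1]
  pop 3: indeg[0]->1 | ready=[5] | order so far=[4, 2, 1, 3]
  pop 5: indeg[0]->0 | ready=[0] | order so far=[4, 2, 1, 3, 5]
  pop 0: no out-edges | ready=[] | order so far=[4, 2, 1, 3, 5, 0]
  Result: [4, 2, 1, 3, 5, 0]

Answer: [4, 2, 1, 3, 5, 0]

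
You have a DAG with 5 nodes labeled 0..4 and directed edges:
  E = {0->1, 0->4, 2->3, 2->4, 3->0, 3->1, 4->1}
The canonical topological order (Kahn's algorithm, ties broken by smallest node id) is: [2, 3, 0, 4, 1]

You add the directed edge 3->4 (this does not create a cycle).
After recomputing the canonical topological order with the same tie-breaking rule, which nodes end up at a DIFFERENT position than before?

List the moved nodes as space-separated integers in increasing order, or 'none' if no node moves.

Answer: none

Derivation:
Old toposort: [2, 3, 0, 4, 1]
Added edge 3->4
Recompute Kahn (smallest-id tiebreak):
  initial in-degrees: [1, 3, 0, 1, 3]
  ready (indeg=0): [2]
  pop 2: indeg[3]->0; indeg[4]->2 | ready=[3] | order so far=[2]
  pop 3: indeg[0]->0; indeg[1]->2; indeg[4]->1 | ready=[0] | order so far=[2, 3]
  pop 0: indeg[1]->1; indeg[4]->0 | ready=[4] | order so far=[2, 3, 0]
  pop 4: indeg[1]->0 | ready=[1] | order so far=[2, 3, 0, 4]
  pop 1: no out-edges | ready=[] | order so far=[2, 3, 0, 4, 1]
New canonical toposort: [2, 3, 0, 4, 1]
Compare positions:
  Node 0: index 2 -> 2 (same)
  Node 1: index 4 -> 4 (same)
  Node 2: index 0 -> 0 (same)
  Node 3: index 1 -> 1 (same)
  Node 4: index 3 -> 3 (same)
Nodes that changed position: none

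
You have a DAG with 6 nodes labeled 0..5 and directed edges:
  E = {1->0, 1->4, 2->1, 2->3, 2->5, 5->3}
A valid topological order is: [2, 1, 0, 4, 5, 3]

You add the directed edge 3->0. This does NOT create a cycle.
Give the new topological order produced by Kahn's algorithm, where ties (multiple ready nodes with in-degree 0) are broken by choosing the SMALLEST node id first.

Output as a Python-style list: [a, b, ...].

Answer: [2, 1, 4, 5, 3, 0]

Derivation:
Old toposort: [2, 1, 0, 4, 5, 3]
Added edge: 3->0
Position of 3 (5) > position of 0 (2). Must reorder: 3 must now come before 0.
Run Kahn's algorithm (break ties by smallest node id):
  initial in-degrees: [2, 1, 0, 2, 1, 1]
  ready (indeg=0): [2]
  pop 2: indeg[1]->0; indeg[3]->1; indeg[5]->0 | ready=[1, 5] | order so far=[2]
  pop 1: indeg[0]->1; indeg[4]->0 | ready=[4, 5] | order so far=[2, 1]
  pop 4: no out-edges | ready=[5] | order so far=[2, 1, 4]
  pop 5: indeg[3]->0 | ready=[3] | order so far=[2, 1, 4, 5]
  pop 3: indeg[0]->0 | ready=[0] | order so far=[2, 1, 4, 5, 3]
  pop 0: no out-edges | ready=[] | order so far=[2, 1, 4, 5, 3, 0]
  Result: [2, 1, 4, 5, 3, 0]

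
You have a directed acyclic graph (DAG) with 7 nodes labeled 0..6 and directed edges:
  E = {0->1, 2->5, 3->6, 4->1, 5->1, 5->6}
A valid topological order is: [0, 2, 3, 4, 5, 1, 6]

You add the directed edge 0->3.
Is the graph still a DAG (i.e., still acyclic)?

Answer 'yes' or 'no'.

Given toposort: [0, 2, 3, 4, 5, 1, 6]
Position of 0: index 0; position of 3: index 2
New edge 0->3: forward
Forward edge: respects the existing order. Still a DAG, same toposort still valid.
Still a DAG? yes

Answer: yes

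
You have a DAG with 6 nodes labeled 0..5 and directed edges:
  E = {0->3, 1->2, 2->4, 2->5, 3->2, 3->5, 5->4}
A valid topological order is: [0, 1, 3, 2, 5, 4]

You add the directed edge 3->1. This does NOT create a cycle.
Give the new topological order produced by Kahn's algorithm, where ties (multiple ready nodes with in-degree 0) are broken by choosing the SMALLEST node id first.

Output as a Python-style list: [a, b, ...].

Answer: [0, 3, 1, 2, 5, 4]

Derivation:
Old toposort: [0, 1, 3, 2, 5, 4]
Added edge: 3->1
Position of 3 (2) > position of 1 (1). Must reorder: 3 must now come before 1.
Run Kahn's algorithm (break ties by smallest node id):
  initial in-degrees: [0, 1, 2, 1, 2, 2]
  ready (indeg=0): [0]
  pop 0: indeg[3]->0 | ready=[3] | order so far=[0]
  pop 3: indeg[1]->0; indeg[2]->1; indeg[5]->1 | ready=[1] | order so far=[0, 3]
  pop 1: indeg[2]->0 | ready=[2] | order so far=[0, 3, 1]
  pop 2: indeg[4]->1; indeg[5]->0 | ready=[5] | order so far=[0, 3, 1, 2]
  pop 5: indeg[4]->0 | ready=[4] | order so far=[0, 3, 1, 2, 5]
  pop 4: no out-edges | ready=[] | order so far=[0, 3, 1, 2, 5, 4]
  Result: [0, 3, 1, 2, 5, 4]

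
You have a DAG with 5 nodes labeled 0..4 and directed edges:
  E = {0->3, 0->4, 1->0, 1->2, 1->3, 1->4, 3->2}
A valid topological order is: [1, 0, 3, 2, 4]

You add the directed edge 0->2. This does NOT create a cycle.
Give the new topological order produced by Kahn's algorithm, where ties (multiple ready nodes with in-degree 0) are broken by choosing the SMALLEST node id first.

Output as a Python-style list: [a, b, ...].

Old toposort: [1, 0, 3, 2, 4]
Added edge: 0->2
Position of 0 (1) < position of 2 (3). Old order still valid.
Run Kahn's algorithm (break ties by smallest node id):
  initial in-degrees: [1, 0, 3, 2, 2]
  ready (indeg=0): [1]
  pop 1: indeg[0]->0; indeg[2]->2; indeg[3]->1; indeg[4]->1 | ready=[0] | order so far=[1]
  pop 0: indeg[2]->1; indeg[3]->0; indeg[4]->0 | ready=[3, 4] | order so far=[1, 0]
  pop 3: indeg[2]->0 | ready=[2, 4] | order so far=[1, 0, 3]
  pop 2: no out-edges | ready=[4] | order so far=[1, 0, 3, 2]
  pop 4: no out-edges | ready=[] | order so far=[1, 0, 3, 2, 4]
  Result: [1, 0, 3, 2, 4]

Answer: [1, 0, 3, 2, 4]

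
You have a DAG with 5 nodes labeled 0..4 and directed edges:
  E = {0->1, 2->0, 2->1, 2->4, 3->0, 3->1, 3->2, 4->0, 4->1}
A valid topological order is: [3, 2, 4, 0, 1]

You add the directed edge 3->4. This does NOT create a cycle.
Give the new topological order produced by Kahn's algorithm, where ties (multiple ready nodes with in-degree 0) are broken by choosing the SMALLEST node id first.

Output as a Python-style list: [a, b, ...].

Answer: [3, 2, 4, 0, 1]

Derivation:
Old toposort: [3, 2, 4, 0, 1]
Added edge: 3->4
Position of 3 (0) < position of 4 (2). Old order still valid.
Run Kahn's algorithm (break ties by smallest node id):
  initial in-degrees: [3, 4, 1, 0, 2]
  ready (indeg=0): [3]
  pop 3: indeg[0]->2; indeg[1]->3; indeg[2]->0; indeg[4]->1 | ready=[2] | order so far=[3]
  pop 2: indeg[0]->1; indeg[1]->2; indeg[4]->0 | ready=[4] | order so far=[3, 2]
  pop 4: indeg[0]->0; indeg[1]->1 | ready=[0] | order so far=[3, 2, 4]
  pop 0: indeg[1]->0 | ready=[1] | order so far=[3, 2, 4, 0]
  pop 1: no out-edges | ready=[] | order so far=[3, 2, 4, 0, 1]
  Result: [3, 2, 4, 0, 1]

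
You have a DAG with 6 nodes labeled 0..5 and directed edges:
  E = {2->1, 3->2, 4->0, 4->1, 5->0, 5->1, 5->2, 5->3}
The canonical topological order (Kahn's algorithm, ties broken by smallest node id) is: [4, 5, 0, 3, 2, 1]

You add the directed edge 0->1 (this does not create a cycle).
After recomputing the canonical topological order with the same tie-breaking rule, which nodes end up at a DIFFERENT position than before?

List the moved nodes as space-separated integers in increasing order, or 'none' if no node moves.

Old toposort: [4, 5, 0, 3, 2, 1]
Added edge 0->1
Recompute Kahn (smallest-id tiebreak):
  initial in-degrees: [2, 4, 2, 1, 0, 0]
  ready (indeg=0): [4, 5]
  pop 4: indeg[0]->1; indeg[1]->3 | ready=[5] | order so far=[4]
  pop 5: indeg[0]->0; indeg[1]->2; indeg[2]->1; indeg[3]->0 | ready=[0, 3] | order so far=[4, 5]
  pop 0: indeg[1]->1 | ready=[3] | order so far=[4, 5, 0]
  pop 3: indeg[2]->0 | ready=[2] | order so far=[4, 5, 0, 3]
  pop 2: indeg[1]->0 | ready=[1] | order so far=[4, 5, 0, 3, 2]
  pop 1: no out-edges | ready=[] | order so far=[4, 5, 0, 3, 2, 1]
New canonical toposort: [4, 5, 0, 3, 2, 1]
Compare positions:
  Node 0: index 2 -> 2 (same)
  Node 1: index 5 -> 5 (same)
  Node 2: index 4 -> 4 (same)
  Node 3: index 3 -> 3 (same)
  Node 4: index 0 -> 0 (same)
  Node 5: index 1 -> 1 (same)
Nodes that changed position: none

Answer: none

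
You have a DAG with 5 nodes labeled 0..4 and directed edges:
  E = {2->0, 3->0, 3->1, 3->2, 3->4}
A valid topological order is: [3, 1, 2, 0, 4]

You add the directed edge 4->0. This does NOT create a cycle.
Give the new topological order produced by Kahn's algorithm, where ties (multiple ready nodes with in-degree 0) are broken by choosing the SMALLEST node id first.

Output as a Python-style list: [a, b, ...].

Old toposort: [3, 1, 2, 0, 4]
Added edge: 4->0
Position of 4 (4) > position of 0 (3). Must reorder: 4 must now come before 0.
Run Kahn's algorithm (break ties by smallest node id):
  initial in-degrees: [3, 1, 1, 0, 1]
  ready (indeg=0): [3]
  pop 3: indeg[0]->2; indeg[1]->0; indeg[2]->0; indeg[4]->0 | ready=[1, 2, 4] | order so far=[3]
  pop 1: no out-edges | ready=[2, 4] | order so far=[3, 1]
  pop 2: indeg[0]->1 | ready=[4] | order so far=[3, 1, 2]
  pop 4: indeg[0]->0 | ready=[0] | order so far=[3, 1, 2, 4]
  pop 0: no out-edges | ready=[] | order so far=[3, 1, 2, 4, 0]
  Result: [3, 1, 2, 4, 0]

Answer: [3, 1, 2, 4, 0]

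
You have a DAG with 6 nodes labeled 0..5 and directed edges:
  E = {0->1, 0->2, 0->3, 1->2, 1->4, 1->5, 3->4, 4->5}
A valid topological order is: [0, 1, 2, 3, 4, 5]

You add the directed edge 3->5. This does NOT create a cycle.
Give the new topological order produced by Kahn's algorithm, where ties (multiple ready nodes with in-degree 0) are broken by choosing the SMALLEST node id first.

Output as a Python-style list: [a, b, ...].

Old toposort: [0, 1, 2, 3, 4, 5]
Added edge: 3->5
Position of 3 (3) < position of 5 (5). Old order still valid.
Run Kahn's algorithm (break ties by smallest node id):
  initial in-degrees: [0, 1, 2, 1, 2, 3]
  ready (indeg=0): [0]
  pop 0: indeg[1]->0; indeg[2]->1; indeg[3]->0 | ready=[1, 3] | order so far=[0]
  pop 1: indeg[2]->0; indeg[4]->1; indeg[5]->2 | ready=[2, 3] | order so far=[0, 1]
  pop 2: no out-edges | ready=[3] | order so far=[0, 1, 2]
  pop 3: indeg[4]->0; indeg[5]->1 | ready=[4] | order so far=[0, 1, 2, 3]
  pop 4: indeg[5]->0 | ready=[5] | order so far=[0, 1, 2, 3, 4]
  pop 5: no out-edges | ready=[] | order so far=[0, 1, 2, 3, 4, 5]
  Result: [0, 1, 2, 3, 4, 5]

Answer: [0, 1, 2, 3, 4, 5]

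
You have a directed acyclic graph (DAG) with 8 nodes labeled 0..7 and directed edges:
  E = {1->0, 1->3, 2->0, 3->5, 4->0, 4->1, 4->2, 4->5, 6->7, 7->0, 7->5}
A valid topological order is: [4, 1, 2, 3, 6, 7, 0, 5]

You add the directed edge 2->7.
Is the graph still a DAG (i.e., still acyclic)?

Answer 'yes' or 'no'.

Given toposort: [4, 1, 2, 3, 6, 7, 0, 5]
Position of 2: index 2; position of 7: index 5
New edge 2->7: forward
Forward edge: respects the existing order. Still a DAG, same toposort still valid.
Still a DAG? yes

Answer: yes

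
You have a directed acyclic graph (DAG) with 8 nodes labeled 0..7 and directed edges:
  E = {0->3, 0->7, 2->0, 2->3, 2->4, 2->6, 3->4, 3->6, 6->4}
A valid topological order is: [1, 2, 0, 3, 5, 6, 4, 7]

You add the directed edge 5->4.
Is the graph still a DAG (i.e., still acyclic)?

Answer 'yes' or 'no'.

Answer: yes

Derivation:
Given toposort: [1, 2, 0, 3, 5, 6, 4, 7]
Position of 5: index 4; position of 4: index 6
New edge 5->4: forward
Forward edge: respects the existing order. Still a DAG, same toposort still valid.
Still a DAG? yes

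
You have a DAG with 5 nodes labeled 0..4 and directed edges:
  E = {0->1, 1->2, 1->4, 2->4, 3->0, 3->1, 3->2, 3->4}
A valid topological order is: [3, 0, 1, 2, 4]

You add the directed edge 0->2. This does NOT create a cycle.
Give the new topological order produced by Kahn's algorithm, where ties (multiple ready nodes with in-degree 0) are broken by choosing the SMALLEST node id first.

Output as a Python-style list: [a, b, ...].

Old toposort: [3, 0, 1, 2, 4]
Added edge: 0->2
Position of 0 (1) < position of 2 (3). Old order still valid.
Run Kahn's algorithm (break ties by smallest node id):
  initial in-degrees: [1, 2, 3, 0, 3]
  ready (indeg=0): [3]
  pop 3: indeg[0]->0; indeg[1]->1; indeg[2]->2; indeg[4]->2 | ready=[0] | order so far=[3]
  pop 0: indeg[1]->0; indeg[2]->1 | ready=[1] | order so far=[3, 0]
  pop 1: indeg[2]->0; indeg[4]->1 | ready=[2] | order so far=[3, 0, 1]
  pop 2: indeg[4]->0 | ready=[4] | order so far=[3, 0, 1, 2]
  pop 4: no out-edges | ready=[] | order so far=[3, 0, 1, 2, 4]
  Result: [3, 0, 1, 2, 4]

Answer: [3, 0, 1, 2, 4]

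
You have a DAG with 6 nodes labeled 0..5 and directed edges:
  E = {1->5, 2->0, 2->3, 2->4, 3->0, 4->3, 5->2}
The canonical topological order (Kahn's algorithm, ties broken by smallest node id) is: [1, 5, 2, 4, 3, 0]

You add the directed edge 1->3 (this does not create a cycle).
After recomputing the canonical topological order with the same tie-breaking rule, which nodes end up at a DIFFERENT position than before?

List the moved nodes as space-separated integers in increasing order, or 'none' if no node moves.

Old toposort: [1, 5, 2, 4, 3, 0]
Added edge 1->3
Recompute Kahn (smallest-id tiebreak):
  initial in-degrees: [2, 0, 1, 3, 1, 1]
  ready (indeg=0): [1]
  pop 1: indeg[3]->2; indeg[5]->0 | ready=[5] | order so far=[1]
  pop 5: indeg[2]->0 | ready=[2] | order so far=[1, 5]
  pop 2: indeg[0]->1; indeg[3]->1; indeg[4]->0 | ready=[4] | order so far=[1, 5, 2]
  pop 4: indeg[3]->0 | ready=[3] | order so far=[1, 5, 2, 4]
  pop 3: indeg[0]->0 | ready=[0] | order so far=[1, 5, 2, 4, 3]
  pop 0: no out-edges | ready=[] | order so far=[1, 5, 2, 4, 3, 0]
New canonical toposort: [1, 5, 2, 4, 3, 0]
Compare positions:
  Node 0: index 5 -> 5 (same)
  Node 1: index 0 -> 0 (same)
  Node 2: index 2 -> 2 (same)
  Node 3: index 4 -> 4 (same)
  Node 4: index 3 -> 3 (same)
  Node 5: index 1 -> 1 (same)
Nodes that changed position: none

Answer: none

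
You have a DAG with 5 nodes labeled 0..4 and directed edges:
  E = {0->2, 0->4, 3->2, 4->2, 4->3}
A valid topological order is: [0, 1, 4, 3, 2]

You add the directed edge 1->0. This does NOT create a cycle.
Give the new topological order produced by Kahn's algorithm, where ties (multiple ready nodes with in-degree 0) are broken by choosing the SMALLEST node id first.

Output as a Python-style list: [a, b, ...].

Old toposort: [0, 1, 4, 3, 2]
Added edge: 1->0
Position of 1 (1) > position of 0 (0). Must reorder: 1 must now come before 0.
Run Kahn's algorithm (break ties by smallest node id):
  initial in-degrees: [1, 0, 3, 1, 1]
  ready (indeg=0): [1]
  pop 1: indeg[0]->0 | ready=[0] | order so far=[1]
  pop 0: indeg[2]->2; indeg[4]->0 | ready=[4] | order so far=[1, 0]
  pop 4: indeg[2]->1; indeg[3]->0 | ready=[3] | order so far=[1, 0, 4]
  pop 3: indeg[2]->0 | ready=[2] | order so far=[1, 0, 4, 3]
  pop 2: no out-edges | ready=[] | order so far=[1, 0, 4, 3, 2]
  Result: [1, 0, 4, 3, 2]

Answer: [1, 0, 4, 3, 2]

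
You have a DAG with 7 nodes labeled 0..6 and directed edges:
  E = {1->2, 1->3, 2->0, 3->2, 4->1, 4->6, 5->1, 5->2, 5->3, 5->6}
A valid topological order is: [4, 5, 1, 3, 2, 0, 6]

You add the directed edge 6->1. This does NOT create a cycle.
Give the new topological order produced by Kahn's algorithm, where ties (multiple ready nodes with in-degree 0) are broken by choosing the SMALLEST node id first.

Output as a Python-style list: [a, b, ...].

Answer: [4, 5, 6, 1, 3, 2, 0]

Derivation:
Old toposort: [4, 5, 1, 3, 2, 0, 6]
Added edge: 6->1
Position of 6 (6) > position of 1 (2). Must reorder: 6 must now come before 1.
Run Kahn's algorithm (break ties by smallest node id):
  initial in-degrees: [1, 3, 3, 2, 0, 0, 2]
  ready (indeg=0): [4, 5]
  pop 4: indeg[1]->2; indeg[6]->1 | ready=[5] | order so far=[4]
  pop 5: indeg[1]->1; indeg[2]->2; indeg[3]->1; indeg[6]->0 | ready=[6] | order so far=[4, 5]
  pop 6: indeg[1]->0 | ready=[1] | order so far=[4, 5, 6]
  pop 1: indeg[2]->1; indeg[3]->0 | ready=[3] | order so far=[4, 5, 6, 1]
  pop 3: indeg[2]->0 | ready=[2] | order so far=[4, 5, 6, 1, 3]
  pop 2: indeg[0]->0 | ready=[0] | order so far=[4, 5, 6, 1, 3, 2]
  pop 0: no out-edges | ready=[] | order so far=[4, 5, 6, 1, 3, 2, 0]
  Result: [4, 5, 6, 1, 3, 2, 0]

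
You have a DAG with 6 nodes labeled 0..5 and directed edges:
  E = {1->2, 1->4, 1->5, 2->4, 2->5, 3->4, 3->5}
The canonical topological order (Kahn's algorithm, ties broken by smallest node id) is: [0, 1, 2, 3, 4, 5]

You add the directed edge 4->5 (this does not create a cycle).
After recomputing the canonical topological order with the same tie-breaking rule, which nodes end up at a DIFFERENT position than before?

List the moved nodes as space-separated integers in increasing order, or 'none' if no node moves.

Old toposort: [0, 1, 2, 3, 4, 5]
Added edge 4->5
Recompute Kahn (smallest-id tiebreak):
  initial in-degrees: [0, 0, 1, 0, 3, 4]
  ready (indeg=0): [0, 1, 3]
  pop 0: no out-edges | ready=[1, 3] | order so far=[0]
  pop 1: indeg[2]->0; indeg[4]->2; indeg[5]->3 | ready=[2, 3] | order so far=[0, 1]
  pop 2: indeg[4]->1; indeg[5]->2 | ready=[3] | order so far=[0, 1, 2]
  pop 3: indeg[4]->0; indeg[5]->1 | ready=[4] | order so far=[0, 1, 2, 3]
  pop 4: indeg[5]->0 | ready=[5] | order so far=[0, 1, 2, 3, 4]
  pop 5: no out-edges | ready=[] | order so far=[0, 1, 2, 3, 4, 5]
New canonical toposort: [0, 1, 2, 3, 4, 5]
Compare positions:
  Node 0: index 0 -> 0 (same)
  Node 1: index 1 -> 1 (same)
  Node 2: index 2 -> 2 (same)
  Node 3: index 3 -> 3 (same)
  Node 4: index 4 -> 4 (same)
  Node 5: index 5 -> 5 (same)
Nodes that changed position: none

Answer: none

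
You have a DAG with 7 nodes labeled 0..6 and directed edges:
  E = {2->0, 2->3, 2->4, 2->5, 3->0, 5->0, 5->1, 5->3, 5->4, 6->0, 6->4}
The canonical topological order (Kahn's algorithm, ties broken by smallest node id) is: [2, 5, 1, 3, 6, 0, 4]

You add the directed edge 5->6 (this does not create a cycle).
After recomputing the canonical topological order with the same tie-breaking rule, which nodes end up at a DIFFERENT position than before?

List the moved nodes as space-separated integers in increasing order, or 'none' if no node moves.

Answer: none

Derivation:
Old toposort: [2, 5, 1, 3, 6, 0, 4]
Added edge 5->6
Recompute Kahn (smallest-id tiebreak):
  initial in-degrees: [4, 1, 0, 2, 3, 1, 1]
  ready (indeg=0): [2]
  pop 2: indeg[0]->3; indeg[3]->1; indeg[4]->2; indeg[5]->0 | ready=[5] | order so far=[2]
  pop 5: indeg[0]->2; indeg[1]->0; indeg[3]->0; indeg[4]->1; indeg[6]->0 | ready=[1, 3, 6] | order so far=[2, 5]
  pop 1: no out-edges | ready=[3, 6] | order so far=[2, 5, 1]
  pop 3: indeg[0]->1 | ready=[6] | order so far=[2, 5, 1, 3]
  pop 6: indeg[0]->0; indeg[4]->0 | ready=[0, 4] | order so far=[2, 5, 1, 3, 6]
  pop 0: no out-edges | ready=[4] | order so far=[2, 5, 1, 3, 6, 0]
  pop 4: no out-edges | ready=[] | order so far=[2, 5, 1, 3, 6, 0, 4]
New canonical toposort: [2, 5, 1, 3, 6, 0, 4]
Compare positions:
  Node 0: index 5 -> 5 (same)
  Node 1: index 2 -> 2 (same)
  Node 2: index 0 -> 0 (same)
  Node 3: index 3 -> 3 (same)
  Node 4: index 6 -> 6 (same)
  Node 5: index 1 -> 1 (same)
  Node 6: index 4 -> 4 (same)
Nodes that changed position: none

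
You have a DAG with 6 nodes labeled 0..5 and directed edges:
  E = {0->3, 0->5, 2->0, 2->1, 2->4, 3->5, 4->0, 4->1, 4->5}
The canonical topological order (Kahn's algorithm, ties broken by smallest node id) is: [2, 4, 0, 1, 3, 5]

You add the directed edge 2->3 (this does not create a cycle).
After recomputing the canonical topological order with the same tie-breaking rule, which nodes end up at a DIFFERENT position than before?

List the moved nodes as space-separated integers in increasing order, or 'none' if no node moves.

Old toposort: [2, 4, 0, 1, 3, 5]
Added edge 2->3
Recompute Kahn (smallest-id tiebreak):
  initial in-degrees: [2, 2, 0, 2, 1, 3]
  ready (indeg=0): [2]
  pop 2: indeg[0]->1; indeg[1]->1; indeg[3]->1; indeg[4]->0 | ready=[4] | order so far=[2]
  pop 4: indeg[0]->0; indeg[1]->0; indeg[5]->2 | ready=[0, 1] | order so far=[2, 4]
  pop 0: indeg[3]->0; indeg[5]->1 | ready=[1, 3] | order so far=[2, 4, 0]
  pop 1: no out-edges | ready=[3] | order so far=[2, 4, 0, 1]
  pop 3: indeg[5]->0 | ready=[5] | order so far=[2, 4, 0, 1, 3]
  pop 5: no out-edges | ready=[] | order so far=[2, 4, 0, 1, 3, 5]
New canonical toposort: [2, 4, 0, 1, 3, 5]
Compare positions:
  Node 0: index 2 -> 2 (same)
  Node 1: index 3 -> 3 (same)
  Node 2: index 0 -> 0 (same)
  Node 3: index 4 -> 4 (same)
  Node 4: index 1 -> 1 (same)
  Node 5: index 5 -> 5 (same)
Nodes that changed position: none

Answer: none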